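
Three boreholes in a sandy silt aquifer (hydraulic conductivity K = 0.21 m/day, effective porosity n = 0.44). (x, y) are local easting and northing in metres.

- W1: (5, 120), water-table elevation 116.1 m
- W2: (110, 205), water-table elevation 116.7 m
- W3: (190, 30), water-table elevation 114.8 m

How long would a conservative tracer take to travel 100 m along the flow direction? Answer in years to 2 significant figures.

With h = a·x + b·y + c and W1 as origin, the differences give:
  105·a + 85·b = +0.6
  185·a + (-90)·b = -1.3
Eliminate b (×(-90) and ×85, subtract): -25175·a = 56.50 → a = ∂h/∂x = -0.002244
Back-substitute: b = ∂h/∂y = +0.009831.
|∇h| = √(-0.002244² + 0.009831²) = 0.01008
Seepage velocity v = K·i/n = 0.21 × 0.01008 / 0.44 = 0.004811 m/day.
t = 100 / 0.004811 = 2.079e+04 days = 56.9 years.

57 years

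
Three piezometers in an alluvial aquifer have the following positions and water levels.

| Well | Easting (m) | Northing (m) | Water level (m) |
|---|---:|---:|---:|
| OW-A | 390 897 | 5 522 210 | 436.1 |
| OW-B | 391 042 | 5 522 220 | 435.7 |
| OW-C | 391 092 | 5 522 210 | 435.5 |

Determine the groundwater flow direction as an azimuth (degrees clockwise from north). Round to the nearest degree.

146°

Taking OW-A as reference: OW-B−OW-A = (145, 10, -0.4); OW-C−OW-A = (195, 0, -0.6).
Solve a·Δx + b·Δy = Δh: det = 145·0 − 195·10 = -1950.
∂h/∂x = [(-0.4)·0 − (-0.6)·10] / -1950 = -0.003077
∂h/∂y = [145·(-0.6) − 195·(-0.4)] / -1950 = +0.004615
Flow direction (−∇h) has components (+0.003077 E, -0.004615 N).
Azimuth = atan2(E, N) = atan2(+0.003077, -0.004615) = 146.3° ≈ 146°.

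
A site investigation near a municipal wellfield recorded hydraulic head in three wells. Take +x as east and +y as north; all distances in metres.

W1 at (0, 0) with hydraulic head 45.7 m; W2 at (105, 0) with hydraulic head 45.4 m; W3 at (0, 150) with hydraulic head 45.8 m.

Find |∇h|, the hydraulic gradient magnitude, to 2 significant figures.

∂h/∂x = (45.4 − 45.7) / (105 − 0) = -0.002857
∂h/∂y = (45.8 − 45.7) / (150 − 0) = +0.0006667
|∇h| = √(-0.002857² + 0.0006667²) = 0.002934

0.0029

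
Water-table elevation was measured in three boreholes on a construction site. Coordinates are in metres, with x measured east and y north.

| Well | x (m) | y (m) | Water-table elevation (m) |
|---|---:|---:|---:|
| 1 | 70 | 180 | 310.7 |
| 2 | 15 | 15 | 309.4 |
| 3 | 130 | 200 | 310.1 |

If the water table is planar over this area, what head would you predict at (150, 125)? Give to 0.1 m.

Differences from 1: to 2 (Δx, Δy, Δh) = (-55, -165, -1.3); to 3 = (60, 20, -0.6).
Determinant of the coordinate differences = (-55)·20 − 60·(-165) = 8800.
∂h/∂x = [(-1.3)·20 − (-0.6)·(-165)] / 8800 = -0.01420
∂h/∂y = [(-55)·(-0.6) − 60·(-1.3)] / 8800 = +0.01261
h(150, 125) = 310.7 + (-0.01420)·(80) + (+0.01261)·(-55) = 310.7 -1.136 -0.694 = 308.870 m.

308.9 m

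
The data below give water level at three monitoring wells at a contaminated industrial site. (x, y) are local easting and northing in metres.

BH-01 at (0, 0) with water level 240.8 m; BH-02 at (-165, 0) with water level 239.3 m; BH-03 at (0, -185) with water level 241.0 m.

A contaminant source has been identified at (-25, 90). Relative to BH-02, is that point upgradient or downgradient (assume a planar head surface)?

upgradient

∂h/∂x = (239.3 − 240.8) / (-165 − 0) = +0.009091
∂h/∂y = (241.0 − 240.8) / (-185 − 0) = -0.001081
Head at (-25, 90) = 240.8 + (+0.009091)·(-25) + (-0.001081)·(90) = 240.48 m.
That is higher than the 239.3 m at BH-02, so the point is upgradient.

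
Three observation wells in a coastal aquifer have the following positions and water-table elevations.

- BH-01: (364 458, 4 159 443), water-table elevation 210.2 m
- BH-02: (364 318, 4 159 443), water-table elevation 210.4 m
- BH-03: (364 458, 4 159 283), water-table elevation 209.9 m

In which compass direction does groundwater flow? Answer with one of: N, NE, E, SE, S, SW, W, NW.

∂h/∂x = (210.4 − 210.2) / (364318 − 364458) = -0.001429
∂h/∂y = (209.9 − 210.2) / (4159283 − 4159443) = +0.001875
Flow = −∇h = (+0.001429 east, -0.001875 north), which points southeast.

SE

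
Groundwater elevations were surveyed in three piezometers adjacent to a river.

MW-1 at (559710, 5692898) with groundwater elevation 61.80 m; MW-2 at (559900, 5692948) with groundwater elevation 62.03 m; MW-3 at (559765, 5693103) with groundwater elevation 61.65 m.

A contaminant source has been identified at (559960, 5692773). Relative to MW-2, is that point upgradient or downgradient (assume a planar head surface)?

Three-point gradient (reference MW-1): Δ to MW-2 = (190, 50, +0.23), Δ to MW-3 = (55, 205, -0.15).
∂h/∂x = +0.001510, ∂h/∂y = -0.001137 (det = 36200).
Head at (559960, 5692773) = 61.80 + (+0.001510)·(250) + (-0.001137)·(-125) = 62.32 m.
That is higher than the 62.03 m at MW-2, so the point is upgradient.

upgradient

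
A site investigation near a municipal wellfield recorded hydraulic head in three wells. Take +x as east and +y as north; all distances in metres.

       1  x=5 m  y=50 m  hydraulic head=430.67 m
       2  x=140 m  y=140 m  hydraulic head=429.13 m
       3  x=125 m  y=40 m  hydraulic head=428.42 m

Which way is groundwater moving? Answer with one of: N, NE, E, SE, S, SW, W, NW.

SE

Taking 1 as reference: 2−1 = (135, 90, -1.54); 3−1 = (120, -10, -2.25).
Solve a·Δx + b·Δy = Δh: det = 135·(-10) − 120·90 = -12150.
∂h/∂x = [(-1.54)·(-10) − (-2.25)·90] / -12150 = -0.01793
∂h/∂y = [135·(-2.25) − 120·(-1.54)] / -12150 = +0.009790
Flow = −∇h = (+0.01793 east, -0.009790 north), which points southeast.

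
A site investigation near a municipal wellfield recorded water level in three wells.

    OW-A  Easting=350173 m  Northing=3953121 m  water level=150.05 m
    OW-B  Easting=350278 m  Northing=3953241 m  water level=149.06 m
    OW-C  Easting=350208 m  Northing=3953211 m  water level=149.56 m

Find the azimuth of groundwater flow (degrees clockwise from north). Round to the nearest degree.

061°

Taking OW-A as reference: OW-B−OW-A = (105, 120, -0.99); OW-C−OW-A = (35, 90, -0.49).
Solve a·Δx + b·Δy = Δh: det = 105·90 − 35·120 = 5250.
∂h/∂x = [(-0.99)·90 − (-0.49)·120] / 5250 = -0.005771
∂h/∂y = [105·(-0.49) − 35·(-0.99)] / 5250 = -0.003200
Flow direction (−∇h) has components (+0.005771 E, +0.003200 N).
Azimuth = atan2(E, N) = atan2(+0.005771, +0.003200) = 61.0° ≈ 061°.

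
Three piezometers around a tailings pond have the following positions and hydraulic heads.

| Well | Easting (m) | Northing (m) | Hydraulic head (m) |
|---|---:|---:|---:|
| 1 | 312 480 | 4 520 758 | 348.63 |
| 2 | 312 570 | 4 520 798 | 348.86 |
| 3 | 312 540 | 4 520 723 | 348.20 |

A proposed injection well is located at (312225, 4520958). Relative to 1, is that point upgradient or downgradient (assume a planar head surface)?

upgradient

Three-point gradient (reference 1): Δ to 2 = (90, 40, +0.23), Δ to 3 = (60, -35, -0.43).
∂h/∂x = -0.001649, ∂h/∂y = +0.009459 (det = -5550).
Head at (312225, 4520958) = 348.63 + (-0.001649)·(-255) + (+0.009459)·(200) = 350.94 m.
That is higher than the 348.63 m at 1, so the point is upgradient.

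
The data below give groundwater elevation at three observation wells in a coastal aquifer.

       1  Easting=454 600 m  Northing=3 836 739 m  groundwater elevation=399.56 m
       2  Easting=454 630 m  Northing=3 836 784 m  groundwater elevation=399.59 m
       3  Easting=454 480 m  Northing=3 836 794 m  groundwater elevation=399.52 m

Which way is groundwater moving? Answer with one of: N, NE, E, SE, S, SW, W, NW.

SW

With h = a·x + b·y + c and 1 as origin, the differences give:
  30·a + 45·b = +0.03
  (-120)·a + 55·b = -0.04
Eliminate b (×55 and ×45, subtract): 7050·a = 3.450 → a = ∂h/∂x = +0.0004894
Back-substitute: b = ∂h/∂y = +0.0003404.
Flow = −∇h = (-0.0004894 east, -0.0003404 north), which points southwest.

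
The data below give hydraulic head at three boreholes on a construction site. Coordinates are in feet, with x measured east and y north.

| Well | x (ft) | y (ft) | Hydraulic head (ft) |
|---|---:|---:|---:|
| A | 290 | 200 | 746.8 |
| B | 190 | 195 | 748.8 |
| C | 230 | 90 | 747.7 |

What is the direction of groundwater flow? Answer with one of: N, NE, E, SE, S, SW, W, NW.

E

Differences from A: to B (Δx, Δy, Δh) = (-100, -5, +2.0); to C = (-60, -110, +0.9).
Determinant of the coordinate differences = (-100)·(-110) − (-60)·(-5) = 10700.
∂h/∂x = [(+2.0)·(-110) − (+0.9)·(-5)] / 10700 = -0.02014
∂h/∂y = [(-100)·(+0.9) − (-60)·(+2.0)] / 10700 = +0.002804
Flow = −∇h = (+0.02014 east, -0.002804 north), which points east.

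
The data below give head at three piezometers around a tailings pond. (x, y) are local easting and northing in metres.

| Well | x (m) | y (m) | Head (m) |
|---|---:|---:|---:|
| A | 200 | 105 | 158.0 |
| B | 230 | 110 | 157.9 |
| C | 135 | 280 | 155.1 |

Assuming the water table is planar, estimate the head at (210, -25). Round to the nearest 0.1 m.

160.2 m

Taking A as reference: B−A = (30, 5, -0.1); C−A = (-65, 175, -2.9).
Determinant of the coordinate differences = 30·175 − (-65)·5 = 5575.
∂h/∂x = [(-0.1)·175 − (-2.9)·5] / 5575 = -0.0005381
∂h/∂y = [30·(-2.9) − (-65)·(-0.1)] / 5575 = -0.01677
h(210, -25) = 158.0 + (-0.0005381)·(10) + (-0.01677)·(-130) = 158.0 -0.005 +2.180 = 160.175 m.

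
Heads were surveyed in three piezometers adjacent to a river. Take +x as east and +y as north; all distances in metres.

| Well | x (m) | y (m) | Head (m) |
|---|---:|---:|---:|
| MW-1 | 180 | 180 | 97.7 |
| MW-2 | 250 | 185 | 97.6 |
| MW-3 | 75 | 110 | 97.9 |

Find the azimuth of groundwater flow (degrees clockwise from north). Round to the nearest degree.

Differences from MW-1: to MW-2 (Δx, Δy, Δh) = (70, 5, -0.1); to MW-3 = (-105, -70, +0.2).
Determinant of the coordinate differences = 70·(-70) − (-105)·5 = -4375.
∂h/∂x = [(-0.1)·(-70) − (+0.2)·5] / -4375 = -0.001371
∂h/∂y = [70·(+0.2) − (-105)·(-0.1)] / -4375 = -0.0008000
Flow direction (−∇h) has components (+0.001371 E, +0.0008000 N).
Azimuth = atan2(E, N) = atan2(+0.001371, +0.0008000) = 59.7° ≈ 060°.

060°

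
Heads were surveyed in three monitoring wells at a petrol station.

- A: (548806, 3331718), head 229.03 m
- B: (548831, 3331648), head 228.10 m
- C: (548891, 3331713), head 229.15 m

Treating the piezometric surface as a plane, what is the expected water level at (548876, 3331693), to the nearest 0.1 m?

Taking A as reference: B−A = (25, -70, -0.93); C−A = (85, -5, +0.12).
Determinant of the coordinate differences = 25·(-5) − 85·(-70) = 5825.
∂h/∂x = [(-0.93)·(-5) − (+0.12)·(-70)] / 5825 = +0.002240
∂h/∂y = [25·(+0.12) − 85·(-0.93)] / 5825 = +0.01409
h(548876, 3331693) = 229.03 + (+0.002240)·(70) + (+0.01409)·(-25) = 229.03 +0.157 -0.352 = 228.835 m.

228.8 m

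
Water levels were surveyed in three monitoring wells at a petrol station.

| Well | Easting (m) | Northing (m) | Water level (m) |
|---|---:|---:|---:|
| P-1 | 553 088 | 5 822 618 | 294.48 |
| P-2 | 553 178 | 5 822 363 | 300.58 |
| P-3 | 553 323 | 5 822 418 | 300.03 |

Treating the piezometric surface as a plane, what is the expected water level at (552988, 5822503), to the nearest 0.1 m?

296.6 m

Taking P-1 as reference: P-2−P-1 = (90, -255, +6.10); P-3−P-1 = (235, -200, +5.55).
Solve a·Δx + b·Δy = Δh: det = 90·(-200) − 235·(-255) = 41925.
∂h/∂x = [(+6.10)·(-200) − (+5.55)·(-255)] / 41925 = +0.004657
∂h/∂y = [90·(+5.55) − 235·(+6.10)] / 41925 = -0.02228
h(552988, 5822503) = 294.48 + (+0.004657)·(-100) + (-0.02228)·(-115) = 294.48 -0.466 +2.562 = 296.576 m.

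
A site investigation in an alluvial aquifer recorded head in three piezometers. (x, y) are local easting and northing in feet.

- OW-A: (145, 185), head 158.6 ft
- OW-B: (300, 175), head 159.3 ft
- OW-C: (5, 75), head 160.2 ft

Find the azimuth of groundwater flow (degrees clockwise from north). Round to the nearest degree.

350°

With h = a·x + b·y + c and OW-A as origin, the differences give:
  155·a + (-10)·b = +0.7
  (-140)·a + (-110)·b = +1.6
Eliminate b (×(-110) and ×(-10), subtract): -18450·a = -61.00 → a = ∂h/∂x = +0.003306
Back-substitute: b = ∂h/∂y = -0.01875.
Flow direction (−∇h) has components (-0.003306 E, +0.01875 N).
Azimuth = atan2(E, N) = atan2(-0.003306, +0.01875) = 350.0° ≈ 350°.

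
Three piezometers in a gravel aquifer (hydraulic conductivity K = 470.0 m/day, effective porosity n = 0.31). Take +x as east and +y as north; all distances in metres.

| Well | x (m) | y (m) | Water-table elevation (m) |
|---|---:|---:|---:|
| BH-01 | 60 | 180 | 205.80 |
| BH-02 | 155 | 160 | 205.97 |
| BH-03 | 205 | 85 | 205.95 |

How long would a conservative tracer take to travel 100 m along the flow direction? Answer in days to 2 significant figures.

24 days

With h = a·x + b·y + c and BH-01 as origin, the differences give:
  95·a + (-20)·b = +0.17
  145·a + (-95)·b = +0.15
Eliminate b (×(-95) and ×(-20), subtract): -6125·a = -13.150 → a = ∂h/∂x = +0.002147
Back-substitute: b = ∂h/∂y = +0.001698.
|∇h| = √(0.002147² + 0.001698²) = 0.002737
Seepage velocity v = K·i/n = 470.0 × 0.002737 / 0.31 = 4.15 m/day.
t = 100 / 4.15 = 24.1 days.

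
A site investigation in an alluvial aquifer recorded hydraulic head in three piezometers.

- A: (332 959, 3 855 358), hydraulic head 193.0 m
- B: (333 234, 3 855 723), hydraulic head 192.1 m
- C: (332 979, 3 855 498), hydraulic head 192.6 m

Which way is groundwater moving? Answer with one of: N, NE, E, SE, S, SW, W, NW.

With h = a·x + b·y + c and A as origin, the differences give:
  275·a + 365·b = -0.9
  20·a + 140·b = -0.4
Eliminate b (×140 and ×365, subtract): 31200·a = 20.00 → a = ∂h/∂x = +0.0006410
Back-substitute: b = ∂h/∂y = -0.002949.
Flow = −∇h = (-0.0006410 east, +0.002949 north), which points north.

N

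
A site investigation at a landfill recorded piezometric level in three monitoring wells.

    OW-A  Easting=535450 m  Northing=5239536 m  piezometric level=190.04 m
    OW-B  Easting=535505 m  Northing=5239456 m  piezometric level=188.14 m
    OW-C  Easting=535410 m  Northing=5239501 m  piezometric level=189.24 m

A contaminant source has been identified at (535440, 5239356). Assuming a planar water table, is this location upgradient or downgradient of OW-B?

downgradient

Differences from OW-A: to OW-B (Δx, Δy, Δh) = (55, -80, -1.90); to OW-C = (-40, -35, -0.80).
Solve a·Δx + b·Δy = Δh: det = 55·(-35) − (-40)·(-80) = -5125.
∂h/∂x = [(-1.90)·(-35) − (-0.80)·(-80)] / -5125 = -0.0004878
∂h/∂y = [55·(-0.80) − (-40)·(-1.90)] / -5125 = +0.02341
Head at (535440, 5239356) = 190.04 + (-0.0004878)·(-10) + (+0.02341)·(-180) = 185.83 m.
That is lower than the 188.14 m at OW-B, so the point is downgradient.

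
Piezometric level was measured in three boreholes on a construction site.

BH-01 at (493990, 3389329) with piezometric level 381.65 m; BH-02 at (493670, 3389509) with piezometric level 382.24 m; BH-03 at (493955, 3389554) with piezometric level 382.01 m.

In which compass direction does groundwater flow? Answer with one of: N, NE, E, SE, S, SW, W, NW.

Taking BH-01 as reference: BH-02−BH-01 = (-320, 180, +0.59); BH-03−BH-01 = (-35, 225, +0.36).
Determinant of the coordinate differences = (-320)·225 − (-35)·180 = -65700.
∂h/∂x = [(+0.59)·225 − (+0.36)·180] / -65700 = -0.001034
∂h/∂y = [(-320)·(+0.36) − (-35)·(+0.59)] / -65700 = +0.001439
Flow = −∇h = (+0.001034 east, -0.001439 north), which points southeast.

SE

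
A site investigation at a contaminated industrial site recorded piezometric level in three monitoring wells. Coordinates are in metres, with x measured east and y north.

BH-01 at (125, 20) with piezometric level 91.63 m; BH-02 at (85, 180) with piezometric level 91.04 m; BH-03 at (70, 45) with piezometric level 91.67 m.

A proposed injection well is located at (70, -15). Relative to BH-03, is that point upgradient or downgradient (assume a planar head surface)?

Differences from BH-01: to BH-02 (Δx, Δy, Δh) = (-40, 160, -0.59); to BH-03 = (-55, 25, +0.04).
Determinant of the coordinate differences = (-40)·25 − (-55)·160 = 7800.
∂h/∂x = [(-0.59)·25 − (+0.04)·160] / 7800 = -0.002712
∂h/∂y = [(-40)·(+0.04) − (-55)·(-0.59)] / 7800 = -0.004365
Head at (70, -15) = 91.63 + (-0.002712)·(-55) + (-0.004365)·(-35) = 91.93 m.
That is higher than the 91.67 m at BH-03, so the point is upgradient.

upgradient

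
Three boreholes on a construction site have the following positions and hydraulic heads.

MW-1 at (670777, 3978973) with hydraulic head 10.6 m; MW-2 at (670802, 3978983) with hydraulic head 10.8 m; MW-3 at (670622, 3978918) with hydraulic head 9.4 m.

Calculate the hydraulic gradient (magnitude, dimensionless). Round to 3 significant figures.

Differences from MW-1: to MW-2 (Δx, Δy, Δh) = (25, 10, +0.2); to MW-3 = (-155, -55, -1.2).
Solve a·Δx + b·Δy = Δh: det = 25·(-55) − (-155)·10 = 175.
∂h/∂x = [(+0.2)·(-55) − (-1.2)·10] / 175 = +0.005714
∂h/∂y = [25·(-1.2) − (-155)·(+0.2)] / 175 = +0.005714
|∇h| = √(0.005714² + 0.005714²) = 0.008081

0.00808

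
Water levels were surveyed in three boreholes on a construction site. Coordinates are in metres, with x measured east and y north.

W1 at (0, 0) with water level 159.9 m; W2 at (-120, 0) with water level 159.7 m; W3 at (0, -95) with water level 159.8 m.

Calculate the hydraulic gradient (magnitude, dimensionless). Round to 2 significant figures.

0.0020

∂h/∂x = (159.7 − 159.9) / (-120 − 0) = +0.001667
∂h/∂y = (159.8 − 159.9) / (-95 − 0) = +0.001053
|∇h| = √(0.001667² + 0.001053²) = 0.001972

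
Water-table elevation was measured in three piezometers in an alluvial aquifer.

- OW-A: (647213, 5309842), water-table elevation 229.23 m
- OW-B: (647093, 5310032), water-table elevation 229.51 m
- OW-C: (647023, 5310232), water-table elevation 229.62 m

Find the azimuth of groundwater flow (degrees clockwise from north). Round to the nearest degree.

Taking OW-A as reference: OW-B−OW-A = (-120, 190, +0.28); OW-C−OW-A = (-190, 390, +0.39).
Determinant of the coordinate differences = (-120)·390 − (-190)·190 = -10700.
∂h/∂x = [(+0.28)·390 − (+0.39)·190] / -10700 = -0.003280
∂h/∂y = [(-120)·(+0.39) − (-190)·(+0.28)] / -10700 = -0.0005981
Flow direction (−∇h) has components (+0.003280 E, +0.0005981 N).
Azimuth = atan2(E, N) = atan2(+0.003280, +0.0005981) = 79.7° ≈ 080°.

080°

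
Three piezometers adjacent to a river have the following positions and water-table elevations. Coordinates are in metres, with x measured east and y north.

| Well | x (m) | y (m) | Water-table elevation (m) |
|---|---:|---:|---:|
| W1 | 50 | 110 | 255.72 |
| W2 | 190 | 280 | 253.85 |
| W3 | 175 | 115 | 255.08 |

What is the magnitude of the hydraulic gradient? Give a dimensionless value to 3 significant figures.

Three-point gradient (reference W1): Δ to W2 = (140, 170, -1.87), Δ to W3 = (125, 5, -0.64).
∂h/∂x = -0.004839, ∂h/∂y = -0.007015 (det = -20550).
|∇h| = √(-0.004839² + -0.007015²) = 0.008522

0.00852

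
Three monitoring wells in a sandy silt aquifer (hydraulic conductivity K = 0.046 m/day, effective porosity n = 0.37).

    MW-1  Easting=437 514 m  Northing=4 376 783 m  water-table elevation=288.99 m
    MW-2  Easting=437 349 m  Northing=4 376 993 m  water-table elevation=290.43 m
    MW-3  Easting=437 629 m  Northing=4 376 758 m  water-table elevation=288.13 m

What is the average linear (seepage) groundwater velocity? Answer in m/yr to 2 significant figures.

0.33 m/yr

Taking MW-1 as reference: MW-2−MW-1 = (-165, 210, +1.44); MW-3−MW-1 = (115, -25, -0.86).
Determinant of the coordinate differences = (-165)·(-25) − 115·210 = -20025.
∂h/∂x = [(+1.44)·(-25) − (-0.86)·210] / -20025 = -0.007221
∂h/∂y = [(-165)·(-0.86) − 115·(+1.44)] / -20025 = +0.001184
|∇h| = √(-0.007221² + 0.001184²) = 0.007317
Seepage velocity v = K·i/n = 0.046 × 0.007317 / 0.37 = 0.0009097 m/day = 0.3323 m/yr.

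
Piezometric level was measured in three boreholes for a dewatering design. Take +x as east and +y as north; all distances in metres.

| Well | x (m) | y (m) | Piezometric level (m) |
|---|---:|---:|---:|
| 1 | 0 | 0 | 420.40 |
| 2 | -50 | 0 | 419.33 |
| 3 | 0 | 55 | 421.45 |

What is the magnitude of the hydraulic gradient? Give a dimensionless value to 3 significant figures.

∂h/∂x = (419.33 − 420.40) / (-50 − 0) = +0.02140
∂h/∂y = (421.45 − 420.40) / (55 − 0) = +0.01909
|∇h| = √(0.02140² + 0.01909²) = 0.02868

0.0287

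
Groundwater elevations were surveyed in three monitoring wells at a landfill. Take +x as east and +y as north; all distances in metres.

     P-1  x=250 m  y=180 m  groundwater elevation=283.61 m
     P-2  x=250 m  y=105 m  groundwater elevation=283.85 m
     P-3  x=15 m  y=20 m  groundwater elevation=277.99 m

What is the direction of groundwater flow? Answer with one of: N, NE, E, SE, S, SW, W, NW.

W

With h = a·x + b·y + c and P-1 as origin, the differences give:
  0·a + (-75)·b = +0.24
  (-235)·a + (-160)·b = -5.62
Eliminate b (×(-160) and ×(-75), subtract): -17625·a = -459.900 → a = ∂h/∂x = +0.02609
Back-substitute: b = ∂h/∂y = -0.003200.
Flow = −∇h = (-0.02609 east, +0.003200 north), which points west.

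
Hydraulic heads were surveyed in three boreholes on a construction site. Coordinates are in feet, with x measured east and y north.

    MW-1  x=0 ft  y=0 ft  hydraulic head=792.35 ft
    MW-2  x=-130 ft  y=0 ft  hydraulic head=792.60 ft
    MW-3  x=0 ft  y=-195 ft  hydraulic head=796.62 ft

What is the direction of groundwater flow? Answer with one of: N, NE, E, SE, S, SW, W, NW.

N

∂h/∂x = (792.60 − 792.35) / (-130 − 0) = -0.001923
∂h/∂y = (796.62 − 792.35) / (-195 − 0) = -0.02190
Flow = −∇h = (+0.001923 east, +0.02190 north), which points north.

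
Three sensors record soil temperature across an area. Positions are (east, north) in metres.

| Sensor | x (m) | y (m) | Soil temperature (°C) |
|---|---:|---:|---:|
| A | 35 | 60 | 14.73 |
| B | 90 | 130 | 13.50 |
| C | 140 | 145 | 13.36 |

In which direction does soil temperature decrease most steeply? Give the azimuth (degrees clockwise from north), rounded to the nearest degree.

Three-point gradient (reference A): Δ to B = (55, 70, -1.23), Δ to C = (105, 85, -1.37).
∂T/∂x = +0.003234, ∂T/∂y = -0.02011 (det = -2675).
Steepest decrease is along −∇f: components (-0.003234 E, +0.02011 N).
Azimuth = atan2(-0.003234, +0.02011) = 350.9° ≈ 351°.

351°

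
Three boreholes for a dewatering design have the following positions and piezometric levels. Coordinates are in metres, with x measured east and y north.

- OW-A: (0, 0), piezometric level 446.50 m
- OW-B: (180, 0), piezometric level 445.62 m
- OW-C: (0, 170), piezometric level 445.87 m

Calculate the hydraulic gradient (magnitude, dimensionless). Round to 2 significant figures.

0.0061

∂h/∂x = (445.62 − 446.50) / (180 − 0) = -0.004889
∂h/∂y = (445.87 − 446.50) / (170 − 0) = -0.003706
|∇h| = √(-0.004889² + -0.003706²) = 0.006135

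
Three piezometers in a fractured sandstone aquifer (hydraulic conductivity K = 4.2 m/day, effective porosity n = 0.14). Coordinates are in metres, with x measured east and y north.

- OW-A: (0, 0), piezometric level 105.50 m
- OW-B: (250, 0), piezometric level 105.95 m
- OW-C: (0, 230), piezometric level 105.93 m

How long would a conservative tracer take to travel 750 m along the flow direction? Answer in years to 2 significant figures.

26 years

∂h/∂x = (105.95 − 105.50) / (250 − 0) = +0.001800
∂h/∂y = (105.93 − 105.50) / (230 − 0) = +0.001870
|∇h| = √(0.001800² + 0.001870²) = 0.002596
Seepage velocity v = K·i/n = 4.2 × 0.002596 / 0.14 = 0.07788 m/day.
t = 750 / 0.07788 = 9630 days = 26.4 years.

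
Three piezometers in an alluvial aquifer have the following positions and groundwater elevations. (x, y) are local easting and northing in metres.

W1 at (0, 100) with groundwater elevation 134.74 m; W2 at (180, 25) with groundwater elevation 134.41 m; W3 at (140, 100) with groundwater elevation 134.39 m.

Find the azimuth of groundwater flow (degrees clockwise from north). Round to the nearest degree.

With h = a·x + b·y + c and W1 as origin, the differences give:
  180·a + (-75)·b = -0.33
  140·a + 0·b = -0.35
Eliminate b (×0 and ×(-75), subtract): 10500·a = -26.250 → a = ∂h/∂x = -0.002500
Back-substitute: b = ∂h/∂y = -0.001600.
Flow direction (−∇h) has components (+0.002500 E, +0.001600 N).
Azimuth = atan2(E, N) = atan2(+0.002500, +0.001600) = 57.4° ≈ 057°.

057°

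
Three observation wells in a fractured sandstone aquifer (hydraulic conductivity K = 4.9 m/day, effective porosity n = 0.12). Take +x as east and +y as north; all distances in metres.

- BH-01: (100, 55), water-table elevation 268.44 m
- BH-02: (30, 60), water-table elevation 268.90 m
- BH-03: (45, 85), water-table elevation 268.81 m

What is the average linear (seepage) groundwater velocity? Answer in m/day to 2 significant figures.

Taking BH-01 as reference: BH-02−BH-01 = (-70, 5, +0.46); BH-03−BH-01 = (-55, 30, +0.37).
Solve a·Δx + b·Δy = Δh: det = (-70)·30 − (-55)·5 = -1825.
∂h/∂x = [(+0.46)·30 − (+0.37)·5] / -1825 = -0.006548
∂h/∂y = [(-70)·(+0.37) − (-55)·(+0.46)] / -1825 = +0.0003288
|∇h| = √(-0.006548² + 0.0003288²) = 0.006556
Seepage velocity v = K·i/n = 4.9 × 0.006556 / 0.12 = 0.2677 m/day.

0.27 m/day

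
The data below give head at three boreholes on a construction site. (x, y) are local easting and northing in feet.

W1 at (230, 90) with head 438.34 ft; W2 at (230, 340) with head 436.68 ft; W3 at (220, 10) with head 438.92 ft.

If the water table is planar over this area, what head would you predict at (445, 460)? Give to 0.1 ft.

Taking W1 as reference: W2−W1 = (0, 250, -1.66); W3−W1 = (-10, -80, +0.58).
Solve a·Δx + b·Δy = Δh: det = 0·(-80) − (-10)·250 = 2500.
∂h/∂x = [(-1.66)·(-80) − (+0.58)·250] / 2500 = -0.004880
∂h/∂y = [0·(+0.58) − (-10)·(-1.66)] / 2500 = -0.006640
h(445, 460) = 438.34 + (-0.004880)·(215) + (-0.006640)·(370) = 438.34 -1.049 -2.457 = 434.834 ft.

434.8 ft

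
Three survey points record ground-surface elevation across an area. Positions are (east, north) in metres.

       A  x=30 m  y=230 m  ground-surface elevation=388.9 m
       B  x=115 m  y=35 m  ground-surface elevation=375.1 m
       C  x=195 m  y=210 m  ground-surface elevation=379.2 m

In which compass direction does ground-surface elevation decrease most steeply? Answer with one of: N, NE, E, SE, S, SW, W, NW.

SE

With z = a·x + b·y + c and A as origin, the differences give:
  85·a + (-195)·b = -13.8
  165·a + (-20)·b = -9.7
Eliminate b (×(-20) and ×(-195), subtract): 30475·a = -1615.50 → a = ∂z/∂x = -0.05301
Back-substitute: b = ∂z/∂y = +0.04766.
Steepest decrease is along −∇f = (+0.05301 E, -0.04766 N) → southeast.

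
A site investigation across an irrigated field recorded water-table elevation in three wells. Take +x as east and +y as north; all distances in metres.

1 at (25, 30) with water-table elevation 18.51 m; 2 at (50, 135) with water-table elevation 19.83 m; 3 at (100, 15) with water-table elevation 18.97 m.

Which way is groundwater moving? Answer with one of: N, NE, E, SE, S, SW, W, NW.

Taking 1 as reference: 2−1 = (25, 105, +1.32); 3−1 = (75, -15, +0.46).
Determinant of the coordinate differences = 25·(-15) − 75·105 = -8250.
∂h/∂x = [(+1.32)·(-15) − (+0.46)·105] / -8250 = +0.008255
∂h/∂y = [25·(+0.46) − 75·(+1.32)] / -8250 = +0.01061
Flow = −∇h = (-0.008255 east, -0.01061 north), which points southwest.

SW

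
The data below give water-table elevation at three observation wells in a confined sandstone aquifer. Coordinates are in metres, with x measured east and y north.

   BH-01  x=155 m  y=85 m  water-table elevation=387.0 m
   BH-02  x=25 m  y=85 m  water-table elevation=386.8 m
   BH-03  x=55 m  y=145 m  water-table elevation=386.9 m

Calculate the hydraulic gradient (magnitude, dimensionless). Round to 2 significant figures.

Differences from BH-01: to BH-02 (Δx, Δy, Δh) = (-130, 0, -0.2); to BH-03 = (-100, 60, -0.1).
Solve a·Δx + b·Δy = Δh: det = (-130)·60 − (-100)·0 = -7800.
∂h/∂x = [(-0.2)·60 − (-0.1)·0] / -7800 = +0.001538
∂h/∂y = [(-130)·(-0.1) − (-100)·(-0.2)] / -7800 = +0.0008974
|∇h| = √(0.001538² + 0.0008974²) = 0.001781

0.0018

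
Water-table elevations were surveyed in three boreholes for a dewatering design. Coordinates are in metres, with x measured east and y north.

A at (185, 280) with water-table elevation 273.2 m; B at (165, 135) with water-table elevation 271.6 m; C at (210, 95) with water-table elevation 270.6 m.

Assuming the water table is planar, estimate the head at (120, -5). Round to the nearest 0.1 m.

270.3 m

Differences from A: to B (Δx, Δy, Δh) = (-20, -145, -1.6); to C = (25, -185, -2.6).
Determinant of the coordinate differences = (-20)·(-185) − 25·(-145) = 7325.
∂h/∂x = [(-1.6)·(-185) − (-2.6)·(-145)] / 7325 = -0.01106
∂h/∂y = [(-20)·(-2.6) − 25·(-1.6)] / 7325 = +0.01256
h(120, -5) = 273.2 + (-0.01106)·(-65) + (+0.01256)·(-285) = 273.2 +0.719 -3.580 = 270.339 m.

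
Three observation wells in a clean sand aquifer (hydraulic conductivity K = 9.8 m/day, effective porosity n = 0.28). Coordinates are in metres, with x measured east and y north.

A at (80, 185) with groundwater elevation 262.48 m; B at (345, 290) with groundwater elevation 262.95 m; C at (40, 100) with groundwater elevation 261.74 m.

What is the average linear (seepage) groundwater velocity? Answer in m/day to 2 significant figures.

0.35 m/day

Differences from A: to B (Δx, Δy, Δh) = (265, 105, +0.47); to C = (-40, -85, -0.74).
Solve a·Δx + b·Δy = Δh: det = 265·(-85) − (-40)·105 = -18325.
∂h/∂x = [(+0.47)·(-85) − (-0.74)·105] / -18325 = -0.002060
∂h/∂y = [265·(-0.74) − (-40)·(+0.47)] / -18325 = +0.009675
|∇h| = √(-0.002060² + 0.009675²) = 0.009892
Seepage velocity v = K·i/n = 9.8 × 0.009892 / 0.28 = 0.3462 m/day.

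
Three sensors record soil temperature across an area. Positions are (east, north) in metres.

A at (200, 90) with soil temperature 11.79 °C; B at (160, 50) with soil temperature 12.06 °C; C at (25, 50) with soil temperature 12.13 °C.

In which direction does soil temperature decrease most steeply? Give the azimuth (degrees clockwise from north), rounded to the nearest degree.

005°

With T = a·x + b·y + c and A as origin, the differences give:
  (-40)·a + (-40)·b = +0.27
  (-175)·a + (-40)·b = +0.34
Eliminate b (×(-40) and ×(-40), subtract): -5400·a = 2.800 → a = ∂T/∂x = -0.0005185
Back-substitute: b = ∂T/∂y = -0.006231.
Steepest decrease is along −∇f: components (+0.0005185 E, +0.006231 N).
Azimuth = atan2(+0.0005185, +0.006231) = 4.8° ≈ 005°.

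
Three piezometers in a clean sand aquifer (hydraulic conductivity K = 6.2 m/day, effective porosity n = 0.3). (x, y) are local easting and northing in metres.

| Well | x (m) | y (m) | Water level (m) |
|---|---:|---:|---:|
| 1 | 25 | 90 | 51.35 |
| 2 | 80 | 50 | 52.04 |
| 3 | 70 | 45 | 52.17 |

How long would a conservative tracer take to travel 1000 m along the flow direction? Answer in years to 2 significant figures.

With h = a·x + b·y + c and 1 as origin, the differences give:
  55·a + (-40)·b = +0.69
  45·a + (-45)·b = +0.82
Eliminate b (×(-45) and ×(-40), subtract): -675·a = 1.750 → a = ∂h/∂x = -0.002593
Back-substitute: b = ∂h/∂y = -0.02081.
|∇h| = √(-0.002593² + -0.02081²) = 0.02097
Seepage velocity v = K·i/n = 6.2 × 0.02097 / 0.3 = 0.4334 m/day.
t = 1000 / 0.4334 = 2307 days = 6.32 years.

6.3 years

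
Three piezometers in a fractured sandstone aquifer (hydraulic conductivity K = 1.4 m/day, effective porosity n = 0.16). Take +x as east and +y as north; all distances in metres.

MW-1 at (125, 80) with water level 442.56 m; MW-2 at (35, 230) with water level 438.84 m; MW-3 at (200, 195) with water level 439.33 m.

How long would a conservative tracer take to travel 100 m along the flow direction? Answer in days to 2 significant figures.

430 days

With h = a·x + b·y + c and MW-1 as origin, the differences give:
  (-90)·a + 150·b = -3.72
  75·a + 115·b = -3.23
Eliminate b (×115 and ×150, subtract): -21600·a = 56.700 → a = ∂h/∂x = -0.002625
Back-substitute: b = ∂h/∂y = -0.02638.
|∇h| = √(-0.002625² + -0.02638²) = 0.02651
Seepage velocity v = K·i/n = 1.4 × 0.02651 / 0.16 = 0.232 m/day.
t = 100 / 0.232 = 431 days.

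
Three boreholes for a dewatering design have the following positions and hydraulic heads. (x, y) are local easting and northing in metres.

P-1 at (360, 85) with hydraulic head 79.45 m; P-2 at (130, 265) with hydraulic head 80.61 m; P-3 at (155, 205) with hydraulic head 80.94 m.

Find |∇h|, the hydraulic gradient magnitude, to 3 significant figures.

0.0179

Differences from P-1: to P-2 (Δx, Δy, Δh) = (-230, 180, +1.16); to P-3 = (-205, 120, +1.49).
Determinant of the coordinate differences = (-230)·120 − (-205)·180 = 9300.
∂h/∂x = [(+1.16)·120 − (+1.49)·180] / 9300 = -0.01387
∂h/∂y = [(-230)·(+1.49) − (-205)·(+1.16)] / 9300 = -0.01128
|∇h| = √(-0.01387² + -0.01128²) = 0.01788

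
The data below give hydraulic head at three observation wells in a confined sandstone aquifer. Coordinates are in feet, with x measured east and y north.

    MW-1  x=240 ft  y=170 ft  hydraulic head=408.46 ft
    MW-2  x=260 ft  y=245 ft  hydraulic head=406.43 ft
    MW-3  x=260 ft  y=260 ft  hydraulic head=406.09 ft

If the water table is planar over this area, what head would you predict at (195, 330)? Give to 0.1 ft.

405.6 ft

Taking MW-1 as reference: MW-2−MW-1 = (20, 75, -2.03); MW-3−MW-1 = (20, 90, -2.37).
Solve a·Δx + b·Δy = Δh: det = 20·90 − 20·75 = 300.
∂h/∂x = [(-2.03)·90 − (-2.37)·75] / 300 = -0.01650
∂h/∂y = [20·(-2.37) − 20·(-2.03)] / 300 = -0.02267
h(195, 330) = 408.46 + (-0.01650)·(-45) + (-0.02267)·(160) = 408.46 +0.742 -3.627 = 405.576 ft.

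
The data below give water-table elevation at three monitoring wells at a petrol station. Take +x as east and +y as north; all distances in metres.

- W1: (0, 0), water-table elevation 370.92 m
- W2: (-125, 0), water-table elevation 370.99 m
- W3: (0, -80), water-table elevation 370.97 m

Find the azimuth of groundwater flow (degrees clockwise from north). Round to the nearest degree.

∂h/∂x = (370.99 − 370.92) / (-125 − 0) = -0.0005600
∂h/∂y = (370.97 − 370.92) / (-80 − 0) = -0.0006250
Flow direction (−∇h) has components (+0.0005600 E, +0.0006250 N).
Azimuth = atan2(E, N) = atan2(+0.0005600, +0.0006250) = 41.9° ≈ 042°.

042°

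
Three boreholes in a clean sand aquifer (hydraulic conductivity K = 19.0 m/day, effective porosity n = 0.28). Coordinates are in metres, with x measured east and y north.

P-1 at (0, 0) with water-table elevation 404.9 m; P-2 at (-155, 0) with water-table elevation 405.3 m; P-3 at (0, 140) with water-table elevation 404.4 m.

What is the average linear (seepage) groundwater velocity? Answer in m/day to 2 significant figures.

∂h/∂x = (405.3 − 404.9) / (-155 − 0) = -0.002581
∂h/∂y = (404.4 − 404.9) / (140 − 0) = -0.003571
|∇h| = √(-0.002581² + -0.003571²) = 0.004406
Seepage velocity v = K·i/n = 19.0 × 0.004406 / 0.28 = 0.299 m/day.

0.30 m/day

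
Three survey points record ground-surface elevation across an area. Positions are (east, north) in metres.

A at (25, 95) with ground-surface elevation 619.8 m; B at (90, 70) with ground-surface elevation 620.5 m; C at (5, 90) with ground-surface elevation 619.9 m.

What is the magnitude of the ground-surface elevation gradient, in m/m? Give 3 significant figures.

Taking A as reference: B−A = (65, -25, +0.7); C−A = (-20, -5, +0.1).
Determinant of the coordinate differences = 65·(-5) − (-20)·(-25) = -825.
∂z/∂x = [(+0.7)·(-5) − (+0.1)·(-25)] / -825 = +0.001212
∂z/∂y = [65·(+0.1) − (-20)·(+0.7)] / -825 = -0.02485
|∇f| = √(0.001212² + -0.02485²) = 0.02488 m/m

0.0249 m/m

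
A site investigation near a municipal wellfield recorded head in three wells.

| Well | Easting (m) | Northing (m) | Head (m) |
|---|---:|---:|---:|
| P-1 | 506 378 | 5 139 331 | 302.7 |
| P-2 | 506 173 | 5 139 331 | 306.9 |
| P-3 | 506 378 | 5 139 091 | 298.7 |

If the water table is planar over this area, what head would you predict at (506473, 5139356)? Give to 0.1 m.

301.2 m

∂h/∂x = (306.9 − 302.7) / (506173 − 506378) = -0.02049
∂h/∂y = (298.7 − 302.7) / (5139091 − 5139331) = +0.01667
h(506473, 5139356) = 302.7 + (-0.02049)·(95) + (+0.01667)·(25) = 302.7 -1.946 +0.417 = 301.170 m.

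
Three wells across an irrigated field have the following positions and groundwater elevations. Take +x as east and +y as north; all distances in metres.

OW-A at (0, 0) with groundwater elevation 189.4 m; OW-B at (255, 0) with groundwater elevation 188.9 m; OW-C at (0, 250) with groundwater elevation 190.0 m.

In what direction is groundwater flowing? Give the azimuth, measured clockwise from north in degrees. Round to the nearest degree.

∂h/∂x = (188.9 − 189.4) / (255 − 0) = -0.001961
∂h/∂y = (190.0 − 189.4) / (250 − 0) = +0.002400
Flow direction (−∇h) has components (+0.001961 E, -0.002400 N).
Azimuth = atan2(E, N) = atan2(+0.001961, -0.002400) = 140.8° ≈ 141°.

141°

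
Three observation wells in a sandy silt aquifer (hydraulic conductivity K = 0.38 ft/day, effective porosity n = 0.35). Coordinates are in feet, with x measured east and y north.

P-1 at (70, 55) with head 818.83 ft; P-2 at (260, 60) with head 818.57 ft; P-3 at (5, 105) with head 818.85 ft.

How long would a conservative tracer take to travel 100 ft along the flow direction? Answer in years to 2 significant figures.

130 years

Differences from P-1: to P-2 (Δx, Δy, Δh) = (190, 5, -0.26); to P-3 = (-65, 50, +0.02).
Determinant of the coordinate differences = 190·50 − (-65)·5 = 9825.
∂h/∂x = [(-0.26)·50 − (+0.02)·5] / 9825 = -0.001333
∂h/∂y = [190·(+0.02) − (-65)·(-0.26)] / 9825 = -0.001333
|∇h| = √(-0.001333² + -0.001333²) = 0.001885
Seepage velocity v = K·i/n = 0.38 × 0.001885 / 0.35 = 0.002047 ft/day.
t = 100 / 0.002047 = 4.885e+04 days = 134 years.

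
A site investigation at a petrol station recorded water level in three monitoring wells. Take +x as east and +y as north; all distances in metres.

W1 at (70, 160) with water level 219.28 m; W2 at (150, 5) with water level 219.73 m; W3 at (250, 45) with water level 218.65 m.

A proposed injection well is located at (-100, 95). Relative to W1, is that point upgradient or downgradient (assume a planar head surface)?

Taking W1 as reference: W2−W1 = (80, -155, +0.45); W3−W1 = (180, -115, -0.63).
Solve a·Δx + b·Δy = Δh: det = 80·(-115) − 180·(-155) = 18700.
∂h/∂x = [(+0.45)·(-115) − (-0.63)·(-155)] / 18700 = -0.007989
∂h/∂y = [80·(-0.63) − 180·(+0.45)] / 18700 = -0.007027
Head at (-100, 95) = 219.28 + (-0.007989)·(-170) + (-0.007027)·(-65) = 221.09 m.
That is higher than the 219.28 m at W1, so the point is upgradient.

upgradient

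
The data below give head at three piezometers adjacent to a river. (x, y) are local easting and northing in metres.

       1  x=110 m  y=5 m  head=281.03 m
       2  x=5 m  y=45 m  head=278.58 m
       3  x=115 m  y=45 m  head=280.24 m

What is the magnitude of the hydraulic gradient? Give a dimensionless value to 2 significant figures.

With h = a·x + b·y + c and 1 as origin, the differences give:
  (-105)·a + 40·b = -2.45
  5·a + 40·b = -0.79
Eliminate b (×40 and ×40, subtract): -4400·a = -66.400 → a = ∂h/∂x = +0.01509
Back-substitute: b = ∂h/∂y = -0.02164.
|∇h| = √(0.01509² + -0.02164²) = 0.02638

0.026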